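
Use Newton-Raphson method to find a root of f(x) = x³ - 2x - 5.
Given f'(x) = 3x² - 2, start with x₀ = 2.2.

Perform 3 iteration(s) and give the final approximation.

f(x) = x³ - 2x - 5
f'(x) = 3x² - 2
x₀ = 2.2

Newton-Raphson formula: x_{n+1} = x_n - f(x_n)/f'(x_n)

Iteration 1:
  f(2.200000) = 1.248000
  f'(2.200000) = 12.520000
  x_1 = 2.200000 - 1.248000/12.520000 = 2.100319
Iteration 2:
  f(2.100319) = 0.064589
  f'(2.100319) = 11.234026
  x_2 = 2.100319 - 0.064589/11.234026 = 2.094570
Iteration 3:
  f(2.094570) = 0.000208
  f'(2.094570) = 11.161672
  x_3 = 2.094570 - 0.000208/11.161672 = 2.094551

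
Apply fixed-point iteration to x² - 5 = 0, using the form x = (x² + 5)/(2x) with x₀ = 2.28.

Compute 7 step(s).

Equation: x² - 5 = 0
Fixed-point form: x = (x² + 5)/(2x)
x₀ = 2.28

x_1 = g(2.280000) = 2.236491
x_2 = g(2.236491) = 2.236068
x_3 = g(2.236068) = 2.236068
x_4 = g(2.236068) = 2.236068
x_5 = g(2.236068) = 2.236068
x_6 = g(2.236068) = 2.236068
x_7 = g(2.236068) = 2.236068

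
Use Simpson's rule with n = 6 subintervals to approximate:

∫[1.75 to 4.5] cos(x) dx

f(x) = cos(x)
a = 1.75, b = 4.5, n = 6
h = (b - a)/n = 0.458333

Simpson's rule: (h/3)[f(x₀) + 4f(x₁) + 2f(x₂) + ... + f(xₙ)]

x_0 = 1.7500, f(x_0) = -0.178246, coefficient = 1
x_1 = 2.2083, f(x_1) = -0.595218, coefficient = 4
x_2 = 2.6667, f(x_2) = -0.889327, coefficient = 2
x_3 = 3.1250, f(x_3) = -0.999862, coefficient = 4
x_4 = 3.5833, f(x_4) = -0.904009, coefficient = 2
x_5 = 4.0417, f(x_5) = -0.621552, coefficient = 4
x_6 = 4.5000, f(x_6) = -0.210796, coefficient = 1

I ≈ (0.458333/3) × -12.842242 = -1.962009
Exact value: -1.961516
Error: 0.000493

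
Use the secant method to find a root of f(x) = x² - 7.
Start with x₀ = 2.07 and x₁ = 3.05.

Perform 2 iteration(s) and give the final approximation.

f(x) = x² - 7
x₀ = 2.07, x₁ = 3.05

Secant formula: x_{n+1} = x_n - f(x_n)(x_n - x_{n-1})/(f(x_n) - f(x_{n-1}))

Iteration 1:
  f(2.070000) = -2.715100
  f(3.050000) = 2.302500
  x_2 = 3.050000 - 2.302500×(3.050000 - 2.070000)/(2.302500 - (-2.715100))
       = 2.600293
Iteration 2:
  f(3.050000) = 2.302500
  f(2.600293) = -0.238476
  x_3 = 2.600293 - (-0.238476)×(2.600293 - 3.050000)/(-0.238476 - 2.302500)
       = 2.642499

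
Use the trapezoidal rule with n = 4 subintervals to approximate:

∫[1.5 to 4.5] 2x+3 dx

f(x) = 2x+3
a = 1.5, b = 4.5, n = 4
h = (b - a)/n = 0.750000

Trapezoidal rule: (h/2)[f(x₀) + 2f(x₁) + 2f(x₂) + ... + f(xₙ)]

x_0 = 1.5000, f(x_0) = 6.000000, coefficient = 1
x_1 = 2.2500, f(x_1) = 7.500000, coefficient = 2
x_2 = 3.0000, f(x_2) = 9.000000, coefficient = 2
x_3 = 3.7500, f(x_3) = 10.500000, coefficient = 2
x_4 = 4.5000, f(x_4) = 12.000000, coefficient = 1

I ≈ (0.750000/2) × 72.000000 = 27.000000
Exact value: 27.000000
Error: 0.000000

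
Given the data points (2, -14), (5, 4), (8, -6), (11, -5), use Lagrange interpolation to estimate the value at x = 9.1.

Lagrange interpolation formula:
P(x) = Σ yᵢ × Lᵢ(x)
where Lᵢ(x) = Π_{j≠i} (x - xⱼ)/(xᵢ - xⱼ)

L_0(9.1) = (9.1 - 5)/(2 - 5) × (9.1 - 8)/(2 - 8) × (9.1 - 11)/(2 - 11) = 0.052895
L_1(9.1) = (9.1 - 2)/(5 - 2) × (9.1 - 8)/(5 - 8) × (9.1 - 11)/(5 - 11) = -0.274796
L_2(9.1) = (9.1 - 2)/(8 - 2) × (9.1 - 5)/(8 - 5) × (9.1 - 11)/(8 - 11) = 1.024241
L_3(9.1) = (9.1 - 2)/(11 - 2) × (9.1 - 5)/(11 - 5) × (9.1 - 8)/(11 - 8) = 0.197660

P(9.1) = (-14)×L_0(9.1) + 4×L_1(9.1) + (-6)×L_2(9.1) + (-5)×L_3(9.1)
P(9.1) = -8.973463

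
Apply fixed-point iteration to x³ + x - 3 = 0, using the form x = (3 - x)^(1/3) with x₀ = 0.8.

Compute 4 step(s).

Equation: x³ + x - 3 = 0
Fixed-point form: x = (3 - x)^(1/3)
x₀ = 0.8

x_1 = g(0.800000) = 1.300591
x_2 = g(1.300591) = 1.193345
x_3 = g(1.193345) = 1.217938
x_4 = g(1.217938) = 1.212386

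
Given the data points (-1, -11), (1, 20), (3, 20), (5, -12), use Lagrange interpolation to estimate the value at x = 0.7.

Lagrange interpolation formula:
P(x) = Σ yᵢ × Lᵢ(x)
where Lᵢ(x) = Π_{j≠i} (x - xⱼ)/(xᵢ - xⱼ)

L_0(0.7) = (0.7 - 1)/(-1 - 1) × (0.7 - 3)/(-1 - 3) × (0.7 - 5)/(-1 - 5) = 0.061813
L_1(0.7) = (0.7 - (-1))/(1 - (-1)) × (0.7 - 3)/(1 - 3) × (0.7 - 5)/(1 - 5) = 1.050812
L_2(0.7) = (0.7 - (-1))/(3 - (-1)) × (0.7 - 1)/(3 - 1) × (0.7 - 5)/(3 - 5) = -0.137063
L_3(0.7) = (0.7 - (-1))/(5 - (-1)) × (0.7 - 1)/(5 - 1) × (0.7 - 3)/(5 - 3) = 0.024438

P(0.7) = (-11)×L_0(0.7) + 20×L_1(0.7) + 20×L_2(0.7) + (-12)×L_3(0.7)
P(0.7) = 17.301812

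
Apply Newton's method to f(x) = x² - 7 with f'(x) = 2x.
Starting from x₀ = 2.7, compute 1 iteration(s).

f(x) = x² - 7
f'(x) = 2x
x₀ = 2.7

Newton-Raphson formula: x_{n+1} = x_n - f(x_n)/f'(x_n)

Iteration 1:
  f(2.700000) = 0.290000
  f'(2.700000) = 5.400000
  x_1 = 2.700000 - 0.290000/5.400000 = 2.646296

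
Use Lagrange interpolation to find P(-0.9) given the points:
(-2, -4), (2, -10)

Lagrange interpolation formula:
P(x) = Σ yᵢ × Lᵢ(x)
where Lᵢ(x) = Π_{j≠i} (x - xⱼ)/(xᵢ - xⱼ)

L_0(-0.9) = (-0.9 - 2)/(-2 - 2) = 0.725000
L_1(-0.9) = (-0.9 - (-2))/(2 - (-2)) = 0.275000

P(-0.9) = (-4)×L_0(-0.9) + (-10)×L_1(-0.9)
P(-0.9) = -5.650000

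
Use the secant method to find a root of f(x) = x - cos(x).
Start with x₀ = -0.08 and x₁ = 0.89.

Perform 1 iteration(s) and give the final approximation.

f(x) = x - cos(x)
x₀ = -0.08, x₁ = 0.89

Secant formula: x_{n+1} = x_n - f(x_n)(x_n - x_{n-1})/(f(x_n) - f(x_{n-1}))

Iteration 1:
  f(-0.080000) = -1.076802
  f(0.890000) = 0.260588
  x_2 = 0.890000 - 0.260588×(0.890000 - (-0.080000))/(0.260588 - (-1.076802))
       = 0.700997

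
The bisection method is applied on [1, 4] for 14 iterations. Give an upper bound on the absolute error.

Bisection error bound: |error| ≤ (b-a)/2^n
|error| ≤ (4 - 1)/2^14 = 3/2^14
|error| ≤ 0.0001831055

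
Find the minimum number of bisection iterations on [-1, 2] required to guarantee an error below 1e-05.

We need (b-a)/2^n ≤ 1e-05
(2 - (-1))/2^n ≤ 1e-05
3/2^n ≤ 1e-05
2^n ≥ 300000
n ≥ log₂(300000) = 18.19
n ≥ 19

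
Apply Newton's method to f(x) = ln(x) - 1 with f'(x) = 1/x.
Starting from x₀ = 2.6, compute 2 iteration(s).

f(x) = ln(x) - 1
f'(x) = 1/x
x₀ = 2.6

Newton-Raphson formula: x_{n+1} = x_n - f(x_n)/f'(x_n)

Iteration 1:
  f(2.600000) = -0.044489
  f'(2.600000) = 0.384615
  x_1 = 2.600000 - (-0.044489)/0.384615 = 2.715670
Iteration 2:
  f(2.715670) = -0.000961
  f'(2.715670) = 0.368233
  x_2 = 2.715670 - (-0.000961)/0.368233 = 2.718281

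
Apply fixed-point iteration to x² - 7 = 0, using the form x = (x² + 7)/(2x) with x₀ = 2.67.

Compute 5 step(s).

Equation: x² - 7 = 0
Fixed-point form: x = (x² + 7)/(2x)
x₀ = 2.67

x_1 = g(2.670000) = 2.645861
x_2 = g(2.645861) = 2.645751
x_3 = g(2.645751) = 2.645751
x_4 = g(2.645751) = 2.645751
x_5 = g(2.645751) = 2.645751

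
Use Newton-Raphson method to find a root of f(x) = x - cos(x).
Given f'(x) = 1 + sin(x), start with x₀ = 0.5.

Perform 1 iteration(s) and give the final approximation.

f(x) = x - cos(x)
f'(x) = 1 + sin(x)
x₀ = 0.5

Newton-Raphson formula: x_{n+1} = x_n - f(x_n)/f'(x_n)

Iteration 1:
  f(0.500000) = -0.377583
  f'(0.500000) = 1.479426
  x_1 = 0.500000 - (-0.377583)/1.479426 = 0.755222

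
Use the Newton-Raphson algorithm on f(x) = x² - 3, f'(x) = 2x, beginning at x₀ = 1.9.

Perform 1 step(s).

f(x) = x² - 3
f'(x) = 2x
x₀ = 1.9

Newton-Raphson formula: x_{n+1} = x_n - f(x_n)/f'(x_n)

Iteration 1:
  f(1.900000) = 0.610000
  f'(1.900000) = 3.800000
  x_1 = 1.900000 - 0.610000/3.800000 = 1.739474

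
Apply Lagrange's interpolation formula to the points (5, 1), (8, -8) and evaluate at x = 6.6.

Lagrange interpolation formula:
P(x) = Σ yᵢ × Lᵢ(x)
where Lᵢ(x) = Π_{j≠i} (x - xⱼ)/(xᵢ - xⱼ)

L_0(6.6) = (6.6 - 8)/(5 - 8) = 0.466667
L_1(6.6) = (6.6 - 5)/(8 - 5) = 0.533333

P(6.6) = 1×L_0(6.6) + (-8)×L_1(6.6)
P(6.6) = -3.800000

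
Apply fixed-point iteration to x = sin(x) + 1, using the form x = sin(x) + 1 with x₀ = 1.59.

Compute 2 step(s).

Equation: x = sin(x) + 1
Fixed-point form: x = sin(x) + 1
x₀ = 1.59

x_1 = g(1.590000) = 1.999816
x_2 = g(1.999816) = 1.909374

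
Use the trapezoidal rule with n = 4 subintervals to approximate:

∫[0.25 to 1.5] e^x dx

f(x) = e^x
a = 0.25, b = 1.5, n = 4
h = (b - a)/n = 0.312500

Trapezoidal rule: (h/2)[f(x₀) + 2f(x₁) + 2f(x₂) + ... + f(xₙ)]

x_0 = 0.2500, f(x_0) = 1.284025, coefficient = 1
x_1 = 0.5625, f(x_1) = 1.755055, coefficient = 2
x_2 = 0.8750, f(x_2) = 2.398875, coefficient = 2
x_3 = 1.1875, f(x_3) = 3.278874, coefficient = 2
x_4 = 1.5000, f(x_4) = 4.481689, coefficient = 1

I ≈ (0.312500/2) × 20.631322 = 3.223644
Exact value: 3.197664
Error: 0.025980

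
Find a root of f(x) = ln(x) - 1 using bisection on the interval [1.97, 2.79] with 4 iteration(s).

f(x) = ln(x) - 1
Initial interval: [1.97, 2.79]

Iteration 1:
  c_1 = (1.970000 + 2.790000)/2 = 2.380000
  f(c_1) = f(2.380000) = -0.132900
  f(a) × f(c) ≥ 0, new interval: [2.380000, 2.790000]
Iteration 2:
  c_2 = (2.380000 + 2.790000)/2 = 2.585000
  f(c_2) = f(2.585000) = -0.050274
  f(a) × f(c) ≥ 0, new interval: [2.585000, 2.790000]
Iteration 3:
  c_3 = (2.585000 + 2.790000)/2 = 2.687500
  f(c_3) = f(2.687500) = -0.011389
  f(a) × f(c) ≥ 0, new interval: [2.687500, 2.790000]
Iteration 4:
  c_4 = (2.687500 + 2.790000)/2 = 2.738750
  f(c_4) = f(2.738750) = 0.007502
  f(a) × f(c) < 0, new interval: [2.687500, 2.738750]

After 4 iteration(s), the approximation is c_4 = 2.738750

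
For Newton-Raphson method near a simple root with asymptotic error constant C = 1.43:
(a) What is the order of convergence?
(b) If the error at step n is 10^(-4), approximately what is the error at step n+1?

(a) Newton-Raphson has quadratic (order 2) convergence near simple roots.
    This means |e_{n+1}| ≈ C|e_n|².

(b) With |e_n| = 10^(-4) and C = 1.43:
    |e_{n+1}| ≈ 1.43 × (10^(-4))² = 1.43 × 10^(-8)

(a) 2 (quadratic); (b) |e_{n+1}| ≈ 1.430e-08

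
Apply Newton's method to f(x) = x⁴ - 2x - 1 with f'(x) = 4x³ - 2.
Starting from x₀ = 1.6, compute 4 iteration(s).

f(x) = x⁴ - 2x - 1
f'(x) = 4x³ - 2
x₀ = 1.6

Newton-Raphson formula: x_{n+1} = x_n - f(x_n)/f'(x_n)

Iteration 1:
  f(1.600000) = 2.353600
  f'(1.600000) = 14.384000
  x_1 = 1.600000 - 2.353600/14.384000 = 1.436374
Iteration 2:
  f(1.436374) = 0.383921
  f'(1.436374) = 9.853930
  x_2 = 1.436374 - 0.383921/9.853930 = 1.397413
Iteration 3:
  f(1.397413) = 0.018454
  f'(1.397413) = 8.915255
  x_3 = 1.397413 - 0.018454/8.915255 = 1.395343
Iteration 4:
  f(1.395343) = 0.000050
  f'(1.395343) = 8.866823
  x_4 = 1.395343 - 0.000050/8.866823 = 1.395337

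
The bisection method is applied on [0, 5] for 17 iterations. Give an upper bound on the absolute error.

Bisection error bound: |error| ≤ (b-a)/2^n
|error| ≤ (5 - 0)/2^17 = 5/2^17
|error| ≤ 0.0000381470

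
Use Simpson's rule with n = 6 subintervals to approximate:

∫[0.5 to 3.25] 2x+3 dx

f(x) = 2x+3
a = 0.5, b = 3.25, n = 6
h = (b - a)/n = 0.458333

Simpson's rule: (h/3)[f(x₀) + 4f(x₁) + 2f(x₂) + ... + f(xₙ)]

x_0 = 0.5000, f(x_0) = 4.000000, coefficient = 1
x_1 = 0.9583, f(x_1) = 4.916667, coefficient = 4
x_2 = 1.4167, f(x_2) = 5.833333, coefficient = 2
x_3 = 1.8750, f(x_3) = 6.750000, coefficient = 4
x_4 = 2.3333, f(x_4) = 7.666667, coefficient = 2
x_5 = 2.7917, f(x_5) = 8.583333, coefficient = 4
x_6 = 3.2500, f(x_6) = 9.500000, coefficient = 1

I ≈ (0.458333/3) × 121.500000 = 18.562500
Exact value: 18.562500
Error: 0.000000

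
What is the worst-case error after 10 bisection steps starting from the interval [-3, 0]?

Bisection error bound: |error| ≤ (b-a)/2^n
|error| ≤ (0 - (-3))/2^10 = 3/2^10
|error| ≤ 0.0029296875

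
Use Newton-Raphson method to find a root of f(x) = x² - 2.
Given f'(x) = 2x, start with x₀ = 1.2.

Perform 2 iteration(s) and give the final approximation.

f(x) = x² - 2
f'(x) = 2x
x₀ = 1.2

Newton-Raphson formula: x_{n+1} = x_n - f(x_n)/f'(x_n)

Iteration 1:
  f(1.200000) = -0.560000
  f'(1.200000) = 2.400000
  x_1 = 1.200000 - (-0.560000)/2.400000 = 1.433333
Iteration 2:
  f(1.433333) = 0.054444
  f'(1.433333) = 2.866667
  x_2 = 1.433333 - 0.054444/2.866667 = 1.414341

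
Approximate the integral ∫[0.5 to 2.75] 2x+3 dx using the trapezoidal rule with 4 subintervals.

f(x) = 2x+3
a = 0.5, b = 2.75, n = 4
h = (b - a)/n = 0.562500

Trapezoidal rule: (h/2)[f(x₀) + 2f(x₁) + 2f(x₂) + ... + f(xₙ)]

x_0 = 0.5000, f(x_0) = 4.000000, coefficient = 1
x_1 = 1.0625, f(x_1) = 5.125000, coefficient = 2
x_2 = 1.6250, f(x_2) = 6.250000, coefficient = 2
x_3 = 2.1875, f(x_3) = 7.375000, coefficient = 2
x_4 = 2.7500, f(x_4) = 8.500000, coefficient = 1

I ≈ (0.562500/2) × 50.000000 = 14.062500
Exact value: 14.062500
Error: 0.000000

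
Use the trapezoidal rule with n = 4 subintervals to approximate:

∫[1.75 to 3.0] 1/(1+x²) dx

f(x) = 1/(1+x²)
a = 1.75, b = 3.0, n = 4
h = (b - a)/n = 0.312500

Trapezoidal rule: (h/2)[f(x₀) + 2f(x₁) + 2f(x₂) + ... + f(xₙ)]

x_0 = 1.7500, f(x_0) = 0.246154, coefficient = 1
x_1 = 2.0625, f(x_1) = 0.190335, coefficient = 2
x_2 = 2.3750, f(x_2) = 0.150588, coefficient = 2
x_3 = 2.6875, f(x_3) = 0.121615, coefficient = 2
x_4 = 3.0000, f(x_4) = 0.100000, coefficient = 1

I ≈ (0.312500/2) × 1.271230 = 0.198630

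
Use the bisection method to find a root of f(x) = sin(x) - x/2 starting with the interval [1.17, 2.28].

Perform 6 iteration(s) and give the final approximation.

f(x) = sin(x) - x/2
Initial interval: [1.17, 2.28]

Iteration 1:
  c_1 = (1.170000 + 2.280000)/2 = 1.725000
  f(c_1) = f(1.725000) = 0.125634
  f(a) × f(c) ≥ 0, new interval: [1.725000, 2.280000]
Iteration 2:
  c_2 = (1.725000 + 2.280000)/2 = 2.002500
  f(c_2) = f(2.002500) = -0.092996
  f(a) × f(c) < 0, new interval: [1.725000, 2.002500]
Iteration 3:
  c_3 = (1.725000 + 2.002500)/2 = 1.863750
  f(c_3) = f(1.863750) = 0.025520
  f(a) × f(c) ≥ 0, new interval: [1.863750, 2.002500]
Iteration 4:
  c_4 = (1.863750 + 2.002500)/2 = 1.933125
  f(c_4) = f(1.933125) = -0.031489
  f(a) × f(c) < 0, new interval: [1.863750, 1.933125]
Iteration 5:
  c_5 = (1.863750 + 1.933125)/2 = 1.898438
  f(c_5) = f(1.898438) = -0.002415
  f(a) × f(c) < 0, new interval: [1.863750, 1.898438]
Iteration 6:
  c_6 = (1.863750 + 1.898438)/2 = 1.881094
  f(c_6) = f(1.881094) = 0.011696
  f(a) × f(c) ≥ 0, new interval: [1.881094, 1.898438]

After 6 iteration(s), the approximation is c_6 = 1.881094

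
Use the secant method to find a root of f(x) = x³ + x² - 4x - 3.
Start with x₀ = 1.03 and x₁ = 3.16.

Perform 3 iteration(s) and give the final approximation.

f(x) = x³ + x² - 4x - 3
x₀ = 1.03, x₁ = 3.16

Secant formula: x_{n+1} = x_n - f(x_n)(x_n - x_{n-1})/(f(x_n) - f(x_{n-1}))

Iteration 1:
  f(1.030000) = -4.966373
  f(3.160000) = 25.900096
  x_2 = 3.160000 - 25.900096×(3.160000 - 1.030000)/(25.900096 - (-4.966373))
       = 1.372714
Iteration 2:
  f(3.160000) = 25.900096
  f(1.372714) = -4.019847
  x_3 = 1.372714 - (-4.019847)×(1.372714 - 3.160000)/(-4.019847 - 25.900096)
       = 1.612842
Iteration 3:
  f(1.372714) = -4.019847
  f(1.612842) = -2.654688
  x_4 = 1.612842 - (-2.654688)×(1.612842 - 1.372714)/(-2.654688 - (-4.019847))
       = 2.079795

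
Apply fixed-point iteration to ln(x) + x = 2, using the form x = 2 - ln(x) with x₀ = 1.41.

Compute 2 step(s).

Equation: ln(x) + x = 2
Fixed-point form: x = 2 - ln(x)
x₀ = 1.41

x_1 = g(1.410000) = 1.656410
x_2 = g(1.656410) = 1.495347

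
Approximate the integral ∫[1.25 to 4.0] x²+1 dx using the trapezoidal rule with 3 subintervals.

f(x) = x²+1
a = 1.25, b = 4.0, n = 3
h = (b - a)/n = 0.916667

Trapezoidal rule: (h/2)[f(x₀) + 2f(x₁) + 2f(x₂) + ... + f(xₙ)]

x_0 = 1.2500, f(x_0) = 2.562500, coefficient = 1
x_1 = 2.1667, f(x_1) = 5.694444, coefficient = 2
x_2 = 3.0833, f(x_2) = 10.506944, coefficient = 2
x_3 = 4.0000, f(x_3) = 17.000000, coefficient = 1

I ≈ (0.916667/2) × 51.965278 = 23.817419
Exact value: 23.432292
Error: 0.385127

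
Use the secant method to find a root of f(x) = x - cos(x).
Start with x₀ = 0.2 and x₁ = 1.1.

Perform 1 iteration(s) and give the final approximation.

f(x) = x - cos(x)
x₀ = 0.2, x₁ = 1.1

Secant formula: x_{n+1} = x_n - f(x_n)(x_n - x_{n-1})/(f(x_n) - f(x_{n-1}))

Iteration 1:
  f(0.200000) = -0.780067
  f(1.100000) = 0.646404
  x_2 = 1.100000 - 0.646404×(1.100000 - 0.200000)/(0.646404 - (-0.780067))
       = 0.692166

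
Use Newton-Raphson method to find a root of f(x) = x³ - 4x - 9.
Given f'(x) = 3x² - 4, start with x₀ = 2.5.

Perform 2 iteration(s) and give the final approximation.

f(x) = x³ - 4x - 9
f'(x) = 3x² - 4
x₀ = 2.5

Newton-Raphson formula: x_{n+1} = x_n - f(x_n)/f'(x_n)

Iteration 1:
  f(2.500000) = -3.375000
  f'(2.500000) = 14.750000
  x_1 = 2.500000 - (-3.375000)/14.750000 = 2.728814
Iteration 2:
  f(2.728814) = 0.404647
  f'(2.728814) = 18.339270
  x_2 = 2.728814 - 0.404647/18.339270 = 2.706749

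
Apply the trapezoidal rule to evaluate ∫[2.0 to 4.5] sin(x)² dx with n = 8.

f(x) = sin(x)²
a = 2.0, b = 4.5, n = 8
h = (b - a)/n = 0.312500

Trapezoidal rule: (h/2)[f(x₀) + 2f(x₁) + 2f(x₂) + ... + f(xₙ)]

x_0 = 2.0000, f(x_0) = 0.826822, coefficient = 1
x_1 = 2.3125, f(x_1) = 0.543639, coefficient = 2
x_2 = 2.6250, f(x_2) = 0.243957, coefficient = 2
x_3 = 2.9375, f(x_3) = 0.041079, coefficient = 2
x_4 = 3.2500, f(x_4) = 0.011706, coefficient = 2
x_5 = 3.5625, f(x_5) = 0.166945, coefficient = 2
x_6 = 3.8750, f(x_6) = 0.448103, coefficient = 2
x_7 = 4.1875, f(x_7) = 0.748882, coefficient = 2
x_8 = 4.5000, f(x_8) = 0.955565, coefficient = 1

I ≈ (0.312500/2) × 6.191008 = 0.967345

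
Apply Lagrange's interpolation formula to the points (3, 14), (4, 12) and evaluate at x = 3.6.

Lagrange interpolation formula:
P(x) = Σ yᵢ × Lᵢ(x)
where Lᵢ(x) = Π_{j≠i} (x - xⱼ)/(xᵢ - xⱼ)

L_0(3.6) = (3.6 - 4)/(3 - 4) = 0.400000
L_1(3.6) = (3.6 - 3)/(4 - 3) = 0.600000

P(3.6) = 14×L_0(3.6) + 12×L_1(3.6)
P(3.6) = 12.800000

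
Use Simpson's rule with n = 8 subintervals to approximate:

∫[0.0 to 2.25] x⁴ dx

f(x) = x⁴
a = 0.0, b = 2.25, n = 8
h = (b - a)/n = 0.281250

Simpson's rule: (h/3)[f(x₀) + 4f(x₁) + 2f(x₂) + ... + f(xₙ)]

x_0 = 0.0000, f(x_0) = 0.000000, coefficient = 1
x_1 = 0.2812, f(x_1) = 0.006257, coefficient = 4
x_2 = 0.5625, f(x_2) = 0.100113, coefficient = 2
x_3 = 0.8438, f(x_3) = 0.506822, coefficient = 4
x_4 = 1.1250, f(x_4) = 1.601807, coefficient = 2
x_5 = 1.4062, f(x_5) = 3.910661, coefficient = 4
x_6 = 1.6875, f(x_6) = 8.109146, coefficient = 2
x_7 = 1.9688, f(x_7) = 15.023194, coefficient = 4
x_8 = 2.2500, f(x_8) = 25.628906, coefficient = 1

I ≈ (0.281250/3) × 123.038773 = 11.534885
Exact value: 11.533008
Error: 0.001877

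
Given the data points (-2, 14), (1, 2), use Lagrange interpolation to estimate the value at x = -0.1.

Lagrange interpolation formula:
P(x) = Σ yᵢ × Lᵢ(x)
where Lᵢ(x) = Π_{j≠i} (x - xⱼ)/(xᵢ - xⱼ)

L_0(-0.1) = (-0.1 - 1)/(-2 - 1) = 0.366667
L_1(-0.1) = (-0.1 - (-2))/(1 - (-2)) = 0.633333

P(-0.1) = 14×L_0(-0.1) + 2×L_1(-0.1)
P(-0.1) = 6.400000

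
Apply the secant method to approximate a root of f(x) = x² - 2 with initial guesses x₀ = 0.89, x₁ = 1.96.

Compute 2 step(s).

f(x) = x² - 2
x₀ = 0.89, x₁ = 1.96

Secant formula: x_{n+1} = x_n - f(x_n)(x_n - x_{n-1})/(f(x_n) - f(x_{n-1}))

Iteration 1:
  f(0.890000) = -1.207900
  f(1.960000) = 1.841600
  x_2 = 1.960000 - 1.841600×(1.960000 - 0.890000)/(1.841600 - (-1.207900))
       = 1.313825
Iteration 2:
  f(1.960000) = 1.841600
  f(1.313825) = -0.273865
  x_3 = 1.313825 - (-0.273865)×(1.313825 - 1.960000)/(-0.273865 - 1.841600)
       = 1.397477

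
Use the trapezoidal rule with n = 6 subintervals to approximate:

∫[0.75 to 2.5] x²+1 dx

f(x) = x²+1
a = 0.75, b = 2.5, n = 6
h = (b - a)/n = 0.291667

Trapezoidal rule: (h/2)[f(x₀) + 2f(x₁) + 2f(x₂) + ... + f(xₙ)]

x_0 = 0.7500, f(x_0) = 1.562500, coefficient = 1
x_1 = 1.0417, f(x_1) = 2.085069, coefficient = 2
x_2 = 1.3333, f(x_2) = 2.777778, coefficient = 2
x_3 = 1.6250, f(x_3) = 3.640625, coefficient = 2
x_4 = 1.9167, f(x_4) = 4.673611, coefficient = 2
x_5 = 2.2083, f(x_5) = 5.876736, coefficient = 2
x_6 = 2.5000, f(x_6) = 7.250000, coefficient = 1

I ≈ (0.291667/2) × 46.920139 = 6.842520
Exact value: 6.817708
Error: 0.024812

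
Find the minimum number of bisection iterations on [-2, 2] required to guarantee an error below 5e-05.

We need (b-a)/2^n ≤ 5e-05
(2 - (-2))/2^n ≤ 5e-05
4/2^n ≤ 5e-05
2^n ≥ 80000
n ≥ log₂(80000) = 16.29
n ≥ 17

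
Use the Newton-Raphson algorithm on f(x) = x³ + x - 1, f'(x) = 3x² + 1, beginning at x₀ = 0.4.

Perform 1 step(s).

f(x) = x³ + x - 1
f'(x) = 3x² + 1
x₀ = 0.4

Newton-Raphson formula: x_{n+1} = x_n - f(x_n)/f'(x_n)

Iteration 1:
  f(0.400000) = -0.536000
  f'(0.400000) = 1.480000
  x_1 = 0.400000 - (-0.536000)/1.480000 = 0.762162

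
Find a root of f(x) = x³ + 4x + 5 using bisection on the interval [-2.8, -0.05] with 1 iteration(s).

f(x) = x³ + 4x + 5
Initial interval: [-2.8, -0.05]

Iteration 1:
  c_1 = (-2.800000 + (-0.050000))/2 = -1.425000
  f(c_1) = f(-1.425000) = -3.593641
  f(a) × f(c) ≥ 0, new interval: [-1.425000, -0.050000]

After 1 iteration(s), the approximation is c_1 = -1.425000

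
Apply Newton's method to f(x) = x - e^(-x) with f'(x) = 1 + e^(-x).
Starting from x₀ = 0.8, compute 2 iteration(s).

f(x) = x - e^(-x)
f'(x) = 1 + e^(-x)
x₀ = 0.8

Newton-Raphson formula: x_{n+1} = x_n - f(x_n)/f'(x_n)

Iteration 1:
  f(0.800000) = 0.350671
  f'(0.800000) = 1.449329
  x_1 = 0.800000 - 0.350671/1.449329 = 0.558046
Iteration 2:
  f(0.558046) = -0.014280
  f'(0.558046) = 1.572326
  x_2 = 0.558046 - (-0.014280)/1.572326 = 0.567128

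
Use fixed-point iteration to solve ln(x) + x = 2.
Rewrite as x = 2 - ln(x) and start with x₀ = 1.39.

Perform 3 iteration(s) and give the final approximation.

Equation: ln(x) + x = 2
Fixed-point form: x = 2 - ln(x)
x₀ = 1.39

x_1 = g(1.390000) = 1.670696
x_2 = g(1.670696) = 1.486760
x_3 = g(1.486760) = 1.603401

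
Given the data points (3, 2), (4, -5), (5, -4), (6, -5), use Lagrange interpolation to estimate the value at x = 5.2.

Lagrange interpolation formula:
P(x) = Σ yᵢ × Lᵢ(x)
where Lᵢ(x) = Π_{j≠i} (x - xⱼ)/(xᵢ - xⱼ)

L_0(5.2) = (5.2 - 4)/(3 - 4) × (5.2 - 5)/(3 - 5) × (5.2 - 6)/(3 - 6) = 0.032000
L_1(5.2) = (5.2 - 3)/(4 - 3) × (5.2 - 5)/(4 - 5) × (5.2 - 6)/(4 - 6) = -0.176000
L_2(5.2) = (5.2 - 3)/(5 - 3) × (5.2 - 4)/(5 - 4) × (5.2 - 6)/(5 - 6) = 1.056000
L_3(5.2) = (5.2 - 3)/(6 - 3) × (5.2 - 4)/(6 - 4) × (5.2 - 5)/(6 - 5) = 0.088000

P(5.2) = 2×L_0(5.2) + (-5)×L_1(5.2) + (-4)×L_2(5.2) + (-5)×L_3(5.2)
P(5.2) = -3.720000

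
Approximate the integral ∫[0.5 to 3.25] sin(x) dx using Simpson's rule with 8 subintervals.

f(x) = sin(x)
a = 0.5, b = 3.25, n = 8
h = (b - a)/n = 0.343750

Simpson's rule: (h/3)[f(x₀) + 4f(x₁) + 2f(x₂) + ... + f(xₙ)]

x_0 = 0.5000, f(x_0) = 0.479426, coefficient = 1
x_1 = 0.8438, f(x_1) = 0.747141, coefficient = 4
x_2 = 1.1875, f(x_2) = 0.927437, coefficient = 2
x_3 = 1.5312, f(x_3) = 0.999218, coefficient = 4
x_4 = 1.8750, f(x_4) = 0.954086, coefficient = 2
x_5 = 2.2188, f(x_5) = 0.797321, coefficient = 4
x_6 = 2.5625, f(x_6) = 0.547265, coefficient = 2
x_7 = 2.9062, f(x_7) = 0.233176, coefficient = 4
x_8 = 3.2500, f(x_8) = -0.108195, coefficient = 1

I ≈ (0.343750/3) × 16.336228 = 1.871859
Exact value: 1.871712
Error: 0.000147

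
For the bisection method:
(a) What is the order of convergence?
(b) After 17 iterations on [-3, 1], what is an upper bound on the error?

(a) Bisection has linear (order 1) convergence; the error is halved each step.

(b) Error bound = (b-a)/2^n = (1 - (-3))/2^{17}
    = 4/2^{17}

(a) 1 (linear); (b) error ≤ 3.05e-05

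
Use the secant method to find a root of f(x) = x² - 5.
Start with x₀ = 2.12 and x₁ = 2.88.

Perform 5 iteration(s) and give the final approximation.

f(x) = x² - 5
x₀ = 2.12, x₁ = 2.88

Secant formula: x_{n+1} = x_n - f(x_n)(x_n - x_{n-1})/(f(x_n) - f(x_{n-1}))

Iteration 1:
  f(2.120000) = -0.505600
  f(2.880000) = 3.294400
  x_2 = 2.880000 - 3.294400×(2.880000 - 2.120000)/(3.294400 - (-0.505600))
       = 2.221120
Iteration 2:
  f(2.880000) = 3.294400
  f(2.221120) = -0.066626
  x_3 = 2.221120 - (-0.066626)×(2.221120 - 2.880000)/(-0.066626 - 3.294400)
       = 2.234181
Iteration 3:
  f(2.221120) = -0.066626
  f(2.234181) = -0.008435
  x_4 = 2.234181 - (-0.008435)×(2.234181 - 2.221120)/(-0.008435 - (-0.066626))
       = 2.236074
Iteration 4:
  f(2.234181) = -0.008435
  f(2.236074) = 0.000028
  x_5 = 2.236074 - 0.000028×(2.236074 - 2.234181)/(0.000028 - (-0.008435))
       = 2.236068
Iteration 5:
  f(2.236074) = 0.000028
  f(2.236068) = 0.000000
  x_6 = 2.236068 - 0.000000×(2.236068 - 2.236074)/(0.000000 - 0.000028)
       = 2.236068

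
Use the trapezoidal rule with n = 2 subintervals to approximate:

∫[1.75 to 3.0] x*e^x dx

f(x) = x*e^x
a = 1.75, b = 3.0, n = 2
h = (b - a)/n = 0.625000

Trapezoidal rule: (h/2)[f(x₀) + 2f(x₁) + 2f(x₂) + ... + f(xₙ)]

x_0 = 1.7500, f(x_0) = 10.070555, coefficient = 1
x_1 = 2.3750, f(x_1) = 25.533656, coefficient = 2
x_2 = 3.0000, f(x_2) = 60.256611, coefficient = 1

I ≈ (0.625000/2) × 121.394478 = 37.935774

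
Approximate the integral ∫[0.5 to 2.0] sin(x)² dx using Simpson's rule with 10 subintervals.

f(x) = sin(x)²
a = 0.5, b = 2.0, n = 10
h = (b - a)/n = 0.150000

Simpson's rule: (h/3)[f(x₀) + 4f(x₁) + 2f(x₂) + ... + f(xₙ)]

x_0 = 0.5000, f(x_0) = 0.229849, coefficient = 1
x_1 = 0.6500, f(x_1) = 0.366251, coefficient = 4
x_2 = 0.8000, f(x_2) = 0.514600, coefficient = 2
x_3 = 0.9500, f(x_3) = 0.661645, coefficient = 4
x_4 = 1.1000, f(x_4) = 0.794251, coefficient = 2
x_5 = 1.2500, f(x_5) = 0.900572, coefficient = 4
x_6 = 1.4000, f(x_6) = 0.971111, coefficient = 2
x_7 = 1.5500, f(x_7) = 0.999568, coefficient = 4
x_8 = 1.7000, f(x_8) = 0.983399, coefficient = 2
x_9 = 1.8500, f(x_9) = 0.924050, coefficient = 4
x_10 = 2.0000, f(x_10) = 0.826822, coefficient = 1

I ≈ (0.150000/3) × 22.991731 = 1.149587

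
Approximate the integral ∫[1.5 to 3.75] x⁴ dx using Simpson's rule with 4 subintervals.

f(x) = x⁴
a = 1.5, b = 3.75, n = 4
h = (b - a)/n = 0.562500

Simpson's rule: (h/3)[f(x₀) + 4f(x₁) + 2f(x₂) + ... + f(xₙ)]

x_0 = 1.5000, f(x_0) = 5.062500, coefficient = 1
x_1 = 2.0625, f(x_1) = 18.095718, coefficient = 4
x_2 = 2.6250, f(x_2) = 47.480713, coefficient = 2
x_3 = 3.1875, f(x_3) = 103.228775, coefficient = 4
x_4 = 3.7500, f(x_4) = 197.753906, coefficient = 1

I ≈ (0.562500/3) × 783.075806 = 146.826714
Exact value: 146.796680
Error: 0.030034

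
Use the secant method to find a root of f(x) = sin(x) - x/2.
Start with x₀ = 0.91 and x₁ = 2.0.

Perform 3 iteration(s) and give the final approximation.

f(x) = sin(x) - x/2
x₀ = 0.91, x₁ = 2.0

Secant formula: x_{n+1} = x_n - f(x_n)(x_n - x_{n-1})/(f(x_n) - f(x_{n-1}))

Iteration 1:
  f(0.910000) = 0.334504
  f(2.000000) = -0.090703
  x_2 = 2.000000 - (-0.090703)×(2.000000 - 0.910000)/(-0.090703 - 0.334504)
       = 1.767487
Iteration 2:
  f(2.000000) = -0.090703
  f(1.767487) = 0.096975
  x_3 = 1.767487 - 0.096975×(1.767487 - 2.000000)/(0.096975 - (-0.090703))
       = 1.887629
Iteration 3:
  f(1.767487) = 0.096975
  f(1.887629) = 0.006412
  x_4 = 1.887629 - 0.006412×(1.887629 - 1.767487)/(0.006412 - 0.096975)
       = 1.896136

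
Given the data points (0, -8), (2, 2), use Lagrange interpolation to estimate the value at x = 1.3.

Lagrange interpolation formula:
P(x) = Σ yᵢ × Lᵢ(x)
where Lᵢ(x) = Π_{j≠i} (x - xⱼ)/(xᵢ - xⱼ)

L_0(1.3) = (1.3 - 2)/(0 - 2) = 0.350000
L_1(1.3) = (1.3 - 0)/(2 - 0) = 0.650000

P(1.3) = (-8)×L_0(1.3) + 2×L_1(1.3)
P(1.3) = -1.500000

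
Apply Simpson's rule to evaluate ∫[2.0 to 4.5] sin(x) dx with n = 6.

f(x) = sin(x)
a = 2.0, b = 4.5, n = 6
h = (b - a)/n = 0.416667

Simpson's rule: (h/3)[f(x₀) + 4f(x₁) + 2f(x₂) + ... + f(xₙ)]

x_0 = 2.0000, f(x_0) = 0.909297, coefficient = 1
x_1 = 2.4167, f(x_1) = 0.663080, coefficient = 4
x_2 = 2.8333, f(x_2) = 0.303400, coefficient = 2
x_3 = 3.2500, f(x_3) = -0.108195, coefficient = 4
x_4 = 3.6667, f(x_4) = -0.501277, coefficient = 2
x_5 = 4.0833, f(x_5) = -0.808584, coefficient = 4
x_6 = 4.5000, f(x_6) = -0.977530, coefficient = 1

I ≈ (0.416667/3) × -1.478780 = -0.205386
Exact value: -0.205351
Error: 0.000035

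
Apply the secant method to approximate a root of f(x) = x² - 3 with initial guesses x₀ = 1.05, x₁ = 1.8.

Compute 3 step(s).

f(x) = x² - 3
x₀ = 1.05, x₁ = 1.8

Secant formula: x_{n+1} = x_n - f(x_n)(x_n - x_{n-1})/(f(x_n) - f(x_{n-1}))

Iteration 1:
  f(1.050000) = -1.897500
  f(1.800000) = 0.240000
  x_2 = 1.800000 - 0.240000×(1.800000 - 1.050000)/(0.240000 - (-1.897500))
       = 1.715789
Iteration 2:
  f(1.800000) = 0.240000
  f(1.715789) = -0.056066
  x_3 = 1.715789 - (-0.056066)×(1.715789 - 1.800000)/(-0.056066 - 0.240000)
       = 1.731737
Iteration 3:
  f(1.715789) = -0.056066
  f(1.731737) = -0.001089
  x_4 = 1.731737 - (-0.001089)×(1.731737 - 1.715789)/(-0.001089 - (-0.056066))
       = 1.732052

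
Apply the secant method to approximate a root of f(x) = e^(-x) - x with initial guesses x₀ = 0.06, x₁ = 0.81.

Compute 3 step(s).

f(x) = e^(-x) - x
x₀ = 0.06, x₁ = 0.81

Secant formula: x_{n+1} = x_n - f(x_n)(x_n - x_{n-1})/(f(x_n) - f(x_{n-1}))

Iteration 1:
  f(0.060000) = 0.881765
  f(0.810000) = -0.365142
  x_2 = 0.810000 - (-0.365142)×(0.810000 - 0.060000)/(-0.365142 - 0.881765)
       = 0.590371
Iteration 2:
  f(0.810000) = -0.365142
  f(0.590371) = -0.036250
  x_3 = 0.590371 - (-0.036250)×(0.590371 - 0.810000)/(-0.036250 - (-0.365142))
       = 0.566164
Iteration 3:
  f(0.590371) = -0.036250
  f(0.566164) = 0.001535
  x_4 = 0.566164 - 0.001535×(0.566164 - 0.590371)/(0.001535 - (-0.036250))
       = 0.567147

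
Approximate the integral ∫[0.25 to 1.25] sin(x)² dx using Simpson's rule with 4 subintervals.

f(x) = sin(x)²
a = 0.25, b = 1.25, n = 4
h = (b - a)/n = 0.250000

Simpson's rule: (h/3)[f(x₀) + 4f(x₁) + 2f(x₂) + ... + f(xₙ)]

x_0 = 0.2500, f(x_0) = 0.061209, coefficient = 1
x_1 = 0.5000, f(x_1) = 0.229849, coefficient = 4
x_2 = 0.7500, f(x_2) = 0.464631, coefficient = 2
x_3 = 1.0000, f(x_3) = 0.708073, coefficient = 4
x_4 = 1.2500, f(x_4) = 0.900572, coefficient = 1

I ≈ (0.250000/3) × 5.642732 = 0.470228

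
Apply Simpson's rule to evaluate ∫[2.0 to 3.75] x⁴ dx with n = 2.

f(x) = x⁴
a = 2.0, b = 3.75, n = 2
h = (b - a)/n = 0.875000

Simpson's rule: (h/3)[f(x₀) + 4f(x₁) + 2f(x₂) + ... + f(xₙ)]

x_0 = 2.0000, f(x_0) = 16.000000, coefficient = 1
x_1 = 2.8750, f(x_1) = 68.320557, coefficient = 4
x_2 = 3.7500, f(x_2) = 197.753906, coefficient = 1

I ≈ (0.875000/3) × 487.036133 = 142.052205
Exact value: 141.915430
Error: 0.136776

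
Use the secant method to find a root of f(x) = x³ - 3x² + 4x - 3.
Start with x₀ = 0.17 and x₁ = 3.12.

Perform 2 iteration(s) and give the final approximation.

f(x) = x³ - 3x² + 4x - 3
x₀ = 0.17, x₁ = 3.12

Secant formula: x_{n+1} = x_n - f(x_n)(x_n - x_{n-1})/(f(x_n) - f(x_{n-1}))

Iteration 1:
  f(0.170000) = -2.401787
  f(3.120000) = 10.648128
  x_2 = 3.120000 - 10.648128×(3.120000 - 0.170000)/(10.648128 - (-2.401787))
       = 0.712936
Iteration 2:
  f(3.120000) = 10.648128
  f(0.712936) = -1.310719
  x_3 = 0.712936 - (-1.310719)×(0.712936 - 3.120000)/(-1.310719 - 10.648128)
       = 0.976756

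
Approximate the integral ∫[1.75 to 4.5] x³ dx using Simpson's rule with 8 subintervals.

f(x) = x³
a = 1.75, b = 4.5, n = 8
h = (b - a)/n = 0.343750

Simpson's rule: (h/3)[f(x₀) + 4f(x₁) + 2f(x₂) + ... + f(xₙ)]

x_0 = 1.7500, f(x_0) = 5.359375, coefficient = 1
x_1 = 2.0938, f(x_1) = 9.178558, coefficient = 4
x_2 = 2.4375, f(x_2) = 14.482178, coefficient = 2
x_3 = 2.7812, f(x_3) = 21.513947, coefficient = 4
x_4 = 3.1250, f(x_4) = 30.517578, coefficient = 2
x_5 = 3.4688, f(x_5) = 41.736786, coefficient = 4
x_6 = 3.8125, f(x_6) = 55.415283, coefficient = 2
x_7 = 4.1562, f(x_7) = 71.796783, coefficient = 4
x_8 = 4.5000, f(x_8) = 91.125000, coefficient = 1

I ≈ (0.343750/3) × 874.218750 = 100.170898
Exact value: 100.170898
Error: 0.000000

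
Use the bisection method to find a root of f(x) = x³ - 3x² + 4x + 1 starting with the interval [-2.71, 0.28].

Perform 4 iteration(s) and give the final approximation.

f(x) = x³ - 3x² + 4x + 1
Initial interval: [-2.71, 0.28]

Iteration 1:
  c_1 = (-2.710000 + 0.280000)/2 = -1.215000
  f(c_1) = f(-1.215000) = -10.082288
  f(a) × f(c) ≥ 0, new interval: [-1.215000, 0.280000]
Iteration 2:
  c_2 = (-1.215000 + 0.280000)/2 = -0.467500
  f(c_2) = f(-0.467500) = -1.627844
  f(a) × f(c) ≥ 0, new interval: [-0.467500, 0.280000]
Iteration 3:
  c_3 = (-0.467500 + 0.280000)/2 = -0.093750
  f(c_3) = f(-0.093750) = 0.597809
  f(a) × f(c) < 0, new interval: [-0.467500, -0.093750]
Iteration 4:
  c_4 = (-0.467500 + (-0.093750))/2 = -0.280625
  f(c_4) = f(-0.280625) = -0.380851
  f(a) × f(c) ≥ 0, new interval: [-0.280625, -0.093750]

After 4 iteration(s), the approximation is c_4 = -0.280625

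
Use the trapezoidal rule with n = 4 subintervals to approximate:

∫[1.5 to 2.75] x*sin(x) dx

f(x) = x*sin(x)
a = 1.5, b = 2.75, n = 4
h = (b - a)/n = 0.312500

Trapezoidal rule: (h/2)[f(x₀) + 2f(x₁) + 2f(x₂) + ... + f(xₙ)]

x_0 = 1.5000, f(x_0) = 1.496242, coefficient = 1
x_1 = 1.8125, f(x_1) = 1.759814, coefficient = 2
x_2 = 2.1250, f(x_2) = 1.806930, coefficient = 2
x_3 = 2.4375, f(x_3) = 1.577897, coefficient = 2
x_4 = 2.7500, f(x_4) = 1.049568, coefficient = 1

I ≈ (0.312500/2) × 12.835091 = 2.005483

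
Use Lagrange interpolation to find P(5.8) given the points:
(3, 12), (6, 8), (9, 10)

Lagrange interpolation formula:
P(x) = Σ yᵢ × Lᵢ(x)
where Lᵢ(x) = Π_{j≠i} (x - xⱼ)/(xᵢ - xⱼ)

L_0(5.8) = (5.8 - 6)/(3 - 6) × (5.8 - 9)/(3 - 9) = 0.035556
L_1(5.8) = (5.8 - 3)/(6 - 3) × (5.8 - 9)/(6 - 9) = 0.995556
L_2(5.8) = (5.8 - 3)/(9 - 3) × (5.8 - 6)/(9 - 6) = -0.031111

P(5.8) = 12×L_0(5.8) + 8×L_1(5.8) + 10×L_2(5.8)
P(5.8) = 8.080000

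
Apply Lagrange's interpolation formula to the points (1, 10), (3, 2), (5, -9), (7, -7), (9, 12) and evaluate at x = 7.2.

Lagrange interpolation formula:
P(x) = Σ yᵢ × Lᵢ(x)
where Lᵢ(x) = Π_{j≠i} (x - xⱼ)/(xᵢ - xⱼ)

L_0(7.2) = (7.2 - 3)/(1 - 3) × (7.2 - 5)/(1 - 5) × (7.2 - 7)/(1 - 7) × (7.2 - 9)/(1 - 9) = -0.008663
L_1(7.2) = (7.2 - 1)/(3 - 1) × (7.2 - 5)/(3 - 5) × (7.2 - 7)/(3 - 7) × (7.2 - 9)/(3 - 9) = 0.051150
L_2(7.2) = (7.2 - 1)/(5 - 1) × (7.2 - 3)/(5 - 3) × (7.2 - 7)/(5 - 7) × (7.2 - 9)/(5 - 9) = -0.146475
L_3(7.2) = (7.2 - 1)/(7 - 1) × (7.2 - 3)/(7 - 3) × (7.2 - 5)/(7 - 5) × (7.2 - 9)/(7 - 9) = 1.074150
L_4(7.2) = (7.2 - 1)/(9 - 1) × (7.2 - 3)/(9 - 3) × (7.2 - 5)/(9 - 5) × (7.2 - 7)/(9 - 7) = 0.029838

P(7.2) = 10×L_0(7.2) + 2×L_1(7.2) + (-9)×L_2(7.2) + (-7)×L_3(7.2) + 12×L_4(7.2)
P(7.2) = -5.827050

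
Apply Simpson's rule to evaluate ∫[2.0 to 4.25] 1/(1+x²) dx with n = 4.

f(x) = 1/(1+x²)
a = 2.0, b = 4.25, n = 4
h = (b - a)/n = 0.562500

Simpson's rule: (h/3)[f(x₀) + 4f(x₁) + 2f(x₂) + ... + f(xₙ)]

x_0 = 2.0000, f(x_0) = 0.200000, coefficient = 1
x_1 = 2.5625, f(x_1) = 0.132163, coefficient = 4
x_2 = 3.1250, f(x_2) = 0.092888, coefficient = 2
x_3 = 3.6875, f(x_3) = 0.068504, coefficient = 4
x_4 = 4.2500, f(x_4) = 0.052459, coefficient = 1

I ≈ (0.562500/3) × 1.240905 = 0.232670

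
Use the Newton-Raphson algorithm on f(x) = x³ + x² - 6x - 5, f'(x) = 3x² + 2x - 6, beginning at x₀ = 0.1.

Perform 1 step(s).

f(x) = x³ + x² - 6x - 5
f'(x) = 3x² + 2x - 6
x₀ = 0.1

Newton-Raphson formula: x_{n+1} = x_n - f(x_n)/f'(x_n)

Iteration 1:
  f(0.100000) = -5.589000
  f'(0.100000) = -5.770000
  x_1 = 0.100000 - (-5.589000)/(-5.770000) = -0.868631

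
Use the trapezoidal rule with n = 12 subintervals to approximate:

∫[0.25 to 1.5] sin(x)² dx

f(x) = sin(x)²
a = 0.25, b = 1.5, n = 12
h = (b - a)/n = 0.104167

Trapezoidal rule: (h/2)[f(x₀) + 2f(x₁) + 2f(x₂) + ... + f(xₙ)]

x_0 = 0.2500, f(x_0) = 0.061209, coefficient = 1
x_1 = 0.3542, f(x_1) = 0.120276, coefficient = 2
x_2 = 0.4583, f(x_2) = 0.195766, coefficient = 2
x_3 = 0.5625, f(x_3) = 0.284412, coefficient = 2
x_4 = 0.6667, f(x_4) = 0.382381, coefficient = 2
x_5 = 0.7708, f(x_5) = 0.485437, coefficient = 2
x_6 = 0.8750, f(x_6) = 0.589123, coefficient = 2
x_7 = 0.9792, f(x_7) = 0.688955, coefficient = 2
x_8 = 1.0833, f(x_8) = 0.780615, coefficient = 2
x_9 = 1.1875, f(x_9) = 0.860139, coefficient = 2
x_10 = 1.2917, f(x_10) = 0.924089, coefficient = 2
x_11 = 1.3958, f(x_11) = 0.969699, coefficient = 2
x_12 = 1.5000, f(x_12) = 0.994996, coefficient = 1

I ≈ (0.104167/2) × 13.617989 = 0.709270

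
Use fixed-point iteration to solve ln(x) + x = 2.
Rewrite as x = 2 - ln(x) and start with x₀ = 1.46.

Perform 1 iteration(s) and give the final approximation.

Equation: ln(x) + x = 2
Fixed-point form: x = 2 - ln(x)
x₀ = 1.46

x_1 = g(1.460000) = 1.621564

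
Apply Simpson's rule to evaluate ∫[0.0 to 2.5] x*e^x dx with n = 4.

f(x) = x*e^x
a = 0.0, b = 2.5, n = 4
h = (b - a)/n = 0.625000

Simpson's rule: (h/3)[f(x₀) + 4f(x₁) + 2f(x₂) + ... + f(xₙ)]

x_0 = 0.0000, f(x_0) = 0.000000, coefficient = 1
x_1 = 0.6250, f(x_1) = 1.167654, coefficient = 4
x_2 = 1.2500, f(x_2) = 4.362929, coefficient = 2
x_3 = 1.8750, f(x_3) = 12.226536, coefficient = 4
x_4 = 2.5000, f(x_4) = 30.456235, coefficient = 1

I ≈ (0.625000/3) × 92.758851 = 19.324761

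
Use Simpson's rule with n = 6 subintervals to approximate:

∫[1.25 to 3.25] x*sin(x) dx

f(x) = x*sin(x)
a = 1.25, b = 3.25, n = 6
h = (b - a)/n = 0.333333

Simpson's rule: (h/3)[f(x₀) + 4f(x₁) + 2f(x₂) + ... + f(xₙ)]

x_0 = 1.2500, f(x_0) = 1.186231, coefficient = 1
x_1 = 1.5833, f(x_1) = 1.583209, coefficient = 4
x_2 = 1.9167, f(x_2) = 1.803163, coefficient = 2
x_3 = 2.2500, f(x_3) = 1.750665, coefficient = 4
x_4 = 2.5833, f(x_4) = 1.368419, coefficient = 2
x_5 = 2.9167, f(x_5) = 0.650516, coefficient = 4
x_6 = 3.2500, f(x_6) = -0.351634, coefficient = 1

I ≈ (0.333333/3) × 23.115321 = 2.568369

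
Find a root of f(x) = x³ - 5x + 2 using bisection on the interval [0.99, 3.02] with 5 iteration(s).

f(x) = x³ - 5x + 2
Initial interval: [0.99, 3.02]

Iteration 1:
  c_1 = (0.990000 + 3.020000)/2 = 2.005000
  f(c_1) = f(2.005000) = 0.035150
  f(a) × f(c) < 0, new interval: [0.990000, 2.005000]
Iteration 2:
  c_2 = (0.990000 + 2.005000)/2 = 1.497500
  f(c_2) = f(1.497500) = -2.129347
  f(a) × f(c) ≥ 0, new interval: [1.497500, 2.005000]
Iteration 3:
  c_3 = (1.497500 + 2.005000)/2 = 1.751250
  f(c_3) = f(1.751250) = -1.385382
  f(a) × f(c) ≥ 0, new interval: [1.751250, 2.005000]
Iteration 4:
  c_4 = (1.751250 + 2.005000)/2 = 1.878125
  f(c_4) = f(1.878125) = -0.765814
  f(a) × f(c) ≥ 0, new interval: [1.878125, 2.005000]
Iteration 5:
  c_5 = (1.878125 + 2.005000)/2 = 1.941562
  f(c_5) = f(1.941562) = -0.388772
  f(a) × f(c) ≥ 0, new interval: [1.941562, 2.005000]

After 5 iteration(s), the approximation is c_5 = 1.941562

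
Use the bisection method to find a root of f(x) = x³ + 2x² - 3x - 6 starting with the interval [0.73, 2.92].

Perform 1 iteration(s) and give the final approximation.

f(x) = x³ + 2x² - 3x - 6
Initial interval: [0.73, 2.92]

Iteration 1:
  c_1 = (0.730000 + 2.920000)/2 = 1.825000
  f(c_1) = f(1.825000) = 1.264641
  f(a) × f(c) < 0, new interval: [0.730000, 1.825000]

After 1 iteration(s), the approximation is c_1 = 1.825000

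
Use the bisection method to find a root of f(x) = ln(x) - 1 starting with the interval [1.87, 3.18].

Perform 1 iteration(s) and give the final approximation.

f(x) = ln(x) - 1
Initial interval: [1.87, 3.18]

Iteration 1:
  c_1 = (1.870000 + 3.180000)/2 = 2.525000
  f(c_1) = f(2.525000) = -0.073759
  f(a) × f(c) ≥ 0, new interval: [2.525000, 3.180000]

After 1 iteration(s), the approximation is c_1 = 2.525000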